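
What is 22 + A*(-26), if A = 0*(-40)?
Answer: 22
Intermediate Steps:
A = 0
22 + A*(-26) = 22 + 0*(-26) = 22 + 0 = 22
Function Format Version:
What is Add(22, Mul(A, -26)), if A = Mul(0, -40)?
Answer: 22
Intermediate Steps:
A = 0
Add(22, Mul(A, -26)) = Add(22, Mul(0, -26)) = Add(22, 0) = 22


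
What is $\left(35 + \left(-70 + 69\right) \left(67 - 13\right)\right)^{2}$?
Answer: $361$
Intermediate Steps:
$\left(35 + \left(-70 + 69\right) \left(67 - 13\right)\right)^{2} = \left(35 - 54\right)^{2} = \left(-19\right)^{2} = 361$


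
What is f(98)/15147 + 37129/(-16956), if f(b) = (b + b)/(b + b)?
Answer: -20828741/9512316 ≈ -2.1897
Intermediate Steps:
f(b) = 1 (f(b) = (2*b)/((2*b)) = (2*b)*(1/(2*b)) = 1)
f(98)/15147 + 37129/(-16956) = 1/15147 + 37129/(-16956) = 1*(1/15147) + 37129*(-1/16956) = 1/15147 - 37129/16956 = -20828741/9512316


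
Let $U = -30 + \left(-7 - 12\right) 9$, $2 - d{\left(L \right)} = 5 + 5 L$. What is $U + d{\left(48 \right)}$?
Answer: $-444$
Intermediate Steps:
$d{\left(L \right)} = -3 - 5 L$ ($d{\left(L \right)} = 2 - \left(5 + 5 L\right) = -3 - 5 L$)
$U = -201$ ($U = -30 + \left(-7 - 12\right) 9 = -30 - 171 = -201$)
$U + d{\left(48 \right)} = -201 - 243 = -444$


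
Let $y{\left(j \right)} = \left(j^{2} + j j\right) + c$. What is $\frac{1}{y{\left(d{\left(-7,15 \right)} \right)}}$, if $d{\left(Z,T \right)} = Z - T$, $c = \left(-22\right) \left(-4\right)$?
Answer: $\frac{1}{1056} \approx 0.00094697$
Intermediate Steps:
$c = 88$
$y{\left(j \right)} = 88 + 2 j^{2}$ ($y{\left(j \right)} = \left(j^{2} + j j\right) + 88 = \left(j^{2} + j^{2}\right) + 88 = 2 j^{2} + 88 = 88 + 2 j^{2}$)
$\frac{1}{y{\left(d{\left(-7,15 \right)} \right)}} = \frac{1}{88 + 2 \left(-7 - 15\right)^{2}} = \frac{1}{88 + 2 \left(-22\right)^{2}} = \frac{1}{88 + 2 \cdot 484} = \frac{1}{88 + 968} = \frac{1}{1056}$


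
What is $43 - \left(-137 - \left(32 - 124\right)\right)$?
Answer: $88$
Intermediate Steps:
$43 - \left(-137 - \left(32 - 124\right)\right) = 43 - \left(-137 - -92\right) = 43 - \left(-137 + 92\right) = 43 - -45 = 43 + 45 = 88$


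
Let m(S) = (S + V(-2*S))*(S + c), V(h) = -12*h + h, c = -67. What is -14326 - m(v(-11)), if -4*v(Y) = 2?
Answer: -60409/4 ≈ -15102.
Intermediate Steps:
V(h) = -11*h
v(Y) = -½ (v(Y) = -¼*2 = -½)
m(S) = 23*S*(-67 + S) (m(S) = (S - (-22)*S)*(S - 67) = (S + 22*S)*(-67 + S) = (23*S)*(-67 + S) = 23*S*(-67 + S))
-14326 - m(v(-11)) = -14326 - 23*(-1)*(-67 - ½)/2 = -14326 - 23*(-1)*(-135)/(2*2) = -14326 - 1*3105/4 = -14326 - 3105/4 = -60409/4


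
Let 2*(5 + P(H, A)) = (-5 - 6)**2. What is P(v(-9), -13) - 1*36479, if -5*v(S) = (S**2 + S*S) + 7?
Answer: -72847/2 ≈ -36424.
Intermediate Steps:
v(S) = -7/5 - 2*S**2/5 (v(S) = -((S**2 + S*S) + 7)/5 = -((S**2 + S**2) + 7)/5 = -(2*S**2 + 7)/5 = -(7 + 2*S**2)/5 = -7/5 - 2*S**2/5)
P(H, A) = 111/2 (P(H, A) = -5 + (-5 - 6)**2/2 = -5 + (1/2)*(-11)**2 = -5 + (1/2)*121 = -5 + 121/2 = 111/2)
P(v(-9), -13) - 1*36479 = 111/2 - 1*36479 = 111/2 - 36479 = -72847/2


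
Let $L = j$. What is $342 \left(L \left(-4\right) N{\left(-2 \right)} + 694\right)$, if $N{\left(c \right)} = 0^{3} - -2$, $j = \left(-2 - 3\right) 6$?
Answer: $319428$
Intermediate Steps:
$j = -30$ ($j = \left(-5\right) 6 = -30$)
$N{\left(c \right)} = 2$ ($N{\left(c \right)} = 0 + 2 = 2$)
$L = -30$
$342 \left(L \left(-4\right) N{\left(-2 \right)} + 694\right) = 342 \left(\left(-30\right) \left(-4\right) 2 + 694\right) = 342 \left(120 \cdot 2 + 694\right) = 342 \left(240 + 694\right) = 342 \cdot 934 = 319428$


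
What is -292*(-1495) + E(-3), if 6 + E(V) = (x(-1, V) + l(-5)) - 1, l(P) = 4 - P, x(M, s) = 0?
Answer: 436542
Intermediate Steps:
E(V) = 2 (E(V) = -6 + ((0 + (4 - 1*(-5))) - 1) = -6 + ((0 + (4 + 5)) - 1) = -6 + ((0 + 9) - 1) = -6 + (9 - 1) = -6 + 8 = 2)
-292*(-1495) + E(-3) = -292*(-1495) + 2 = 436540 + 2 = 436542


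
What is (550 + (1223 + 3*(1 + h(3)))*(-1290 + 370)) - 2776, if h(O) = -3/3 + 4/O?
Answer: -1131066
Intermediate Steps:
h(O) = -1 + 4/O (h(O) = -3*⅓ + 4/O = -1 + 4/O)
(550 + (1223 + 3*(1 + h(3)))*(-1290 + 370)) - 2776 = (550 + (1223 + 3*(1 + (4 - 1*3)/3))*(-1290 + 370)) - 2776 = (550 + (1223 + 3*(1 + (4 - 3)/3))*(-920)) - 2776 = (550 + (1223 + 3*(1 + (⅓)*1))*(-920)) - 2776 = (550 + (1223 + 3*(1 + ⅓))*(-920)) - 2776 = (550 + (1223 + 3*(4/3))*(-920)) - 2776 = (550 + (1223 + 4)*(-920)) - 2776 = (550 + 1227*(-920)) - 2776 = (550 - 1128840) - 2776 = -1128290 - 2776 = -1131066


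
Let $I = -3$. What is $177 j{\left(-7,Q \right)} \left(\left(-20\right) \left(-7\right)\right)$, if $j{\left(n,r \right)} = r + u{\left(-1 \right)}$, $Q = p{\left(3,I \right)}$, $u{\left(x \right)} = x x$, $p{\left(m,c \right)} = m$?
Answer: $99120$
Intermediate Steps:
$u{\left(x \right)} = x^{2}$
$Q = 3$
$j{\left(n,r \right)} = 1 + r$ ($j{\left(n,r \right)} = r + \left(-1\right)^{2} = r + 1 = 1 + r$)
$177 j{\left(-7,Q \right)} \left(\left(-20\right) \left(-7\right)\right) = 177 \left(1 + 3\right) \left(\left(-20\right) \left(-7\right)\right) = 177 \cdot 4 \cdot 140 = 708 \cdot 140 = 99120$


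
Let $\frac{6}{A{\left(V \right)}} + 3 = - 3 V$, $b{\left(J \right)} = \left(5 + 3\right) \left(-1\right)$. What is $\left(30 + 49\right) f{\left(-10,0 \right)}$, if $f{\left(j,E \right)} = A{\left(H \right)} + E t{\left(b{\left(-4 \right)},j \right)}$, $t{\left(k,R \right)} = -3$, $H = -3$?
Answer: $79$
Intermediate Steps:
$b{\left(J \right)} = -8$ ($b{\left(J \right)} = 8 \left(-1\right) = -8$)
$A{\left(V \right)} = \frac{6}{-3 - 3 V}$
$f{\left(j,E \right)} = 1 - 3 E$ ($f{\left(j,E \right)} = - \frac{2}{1 - 3} + E \left(-3\right) = - \frac{2}{-2} - 3 E = \left(-2\right) \left(- \frac{1}{2}\right) - 3 E = 1 - 3 E$)
$\left(30 + 49\right) f{\left(-10,0 \right)} = \left(30 + 49\right) \left(1 - 0\right) = 79 \left(1 + 0\right) = 79 \cdot 1 = 79$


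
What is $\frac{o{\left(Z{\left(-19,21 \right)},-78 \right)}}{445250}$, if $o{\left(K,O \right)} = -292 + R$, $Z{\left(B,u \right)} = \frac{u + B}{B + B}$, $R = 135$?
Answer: $- \frac{157}{445250} \approx -0.00035261$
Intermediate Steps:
$Z{\left(B,u \right)} = \frac{B + u}{2 B}$
$o{\left(K,O \right)} = -157$ ($o{\left(K,O \right)} = -292 + 135 = -157$)
$\frac{o{\left(Z{\left(-19,21 \right)},-78 \right)}}{445250} = - \frac{157}{445250}$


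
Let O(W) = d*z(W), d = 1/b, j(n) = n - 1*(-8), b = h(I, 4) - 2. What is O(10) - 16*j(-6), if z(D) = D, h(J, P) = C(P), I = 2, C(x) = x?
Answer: -27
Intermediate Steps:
h(J, P) = P
b = 2 (b = 4 - 2 = 2)
j(n) = 8 + n (j(n) = n + 8 = 8 + n)
d = ½ (d = 1/2 = ½ ≈ 0.50000)
O(W) = W/2
O(10) - 16*j(-6) = (½)*10 - 16*(8 - 6) = 5 - 16*2 = 5 - 32 = -27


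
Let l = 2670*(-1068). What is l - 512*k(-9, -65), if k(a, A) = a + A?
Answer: -2813672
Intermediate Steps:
k(a, A) = A + a
l = -2851560
l - 512*k(-9, -65) = -2851560 - 512*(-65 - 9) = -2851560 - 512*(-74) = -2851560 + 37888 = -2813672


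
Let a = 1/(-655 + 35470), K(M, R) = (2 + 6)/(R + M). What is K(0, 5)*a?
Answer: 8/174075 ≈ 4.5957e-5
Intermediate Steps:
K(M, R) = 8/(M + R)
a = 1/34815 ≈ 2.8723e-5
K(0, 5)*a = (8/(0 + 5))*(1/34815) = (8/5)*(1/34815) = 8/174075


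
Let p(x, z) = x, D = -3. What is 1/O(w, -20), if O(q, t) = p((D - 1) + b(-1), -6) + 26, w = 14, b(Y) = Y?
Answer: 1/21 ≈ 0.047619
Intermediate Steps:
O(q, t) = 21 (O(q, t) = ((-3 - 1) - 1) + 26 = (-4 - 1) + 26 = -5 + 26 = 21)
1/O(w, -20) = 1/21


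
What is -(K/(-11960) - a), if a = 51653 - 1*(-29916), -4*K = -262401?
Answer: 3902523361/47840 ≈ 81575.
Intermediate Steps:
K = 262401/4 (K = -¼*(-262401) = 262401/4 ≈ 65600.)
a = 81569 (a = 51653 + 29916 = 81569)
-(K/(-11960) - a) = -((262401/4)/(-11960) - 1*81569) = -((262401/4)*(-1/11960) - 81569) = -(-262401/47840 - 81569) = -1*(-3902523361/47840) = 3902523361/47840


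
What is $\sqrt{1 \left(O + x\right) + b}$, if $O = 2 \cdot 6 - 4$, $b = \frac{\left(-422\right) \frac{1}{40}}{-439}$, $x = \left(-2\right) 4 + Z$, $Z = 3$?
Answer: $\frac{\sqrt{58279445}}{4390} \approx 1.739$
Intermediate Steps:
$x = -5$ ($x = \left(-2\right) 4 + 3 = -8 + 3 = -5$)
$b = \frac{211}{8780}$ ($b = \left(-422\right) \frac{1}{40} \left(- \frac{1}{439}\right) = \left(- \frac{211}{20}\right) \left(- \frac{1}{439}\right) = \frac{211}{8780} \approx 0.024032$)
$O = 8$ ($O = 12 - 4 = 8$)
$\sqrt{1 \left(O + x\right) + b} = \sqrt{1 \left(8 - 5\right) + \frac{211}{8780}} = \sqrt{1 \cdot 3 + \frac{211}{8780}} = \sqrt{3 + \frac{211}{8780}} = \sqrt{\frac{26551}{8780}} = \frac{\sqrt{58279445}}{4390}$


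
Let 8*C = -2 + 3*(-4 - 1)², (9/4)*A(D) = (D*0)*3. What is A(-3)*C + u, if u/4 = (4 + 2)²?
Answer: 144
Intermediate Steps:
A(D) = 0 (A(D) = 4*((D*0)*3)/9 = 4*(0*3)/9 = (4/9)*0 = 0)
u = 144 (u = 4*(4 + 2)² = 4*6² = 4*36 = 144)
C = 73/8 (C = (-2 + 3*(-4 - 1)²)/8 = (-2 + 3*(-5)²)/8 = (-2 + 3*25)/8 = (-2 + 75)/8 = (⅛)*73 = 73/8 ≈ 9.1250)
A(-3)*C + u = 0*(73/8) + 144 = 0 + 144 = 144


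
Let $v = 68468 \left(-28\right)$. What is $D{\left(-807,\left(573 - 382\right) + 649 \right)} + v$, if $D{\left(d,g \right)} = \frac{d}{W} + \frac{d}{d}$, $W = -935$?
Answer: $- \frac{1792490498}{935} \approx -1.9171 \cdot 10^{6}$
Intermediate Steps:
$v = -1917104$
$D{\left(d,g \right)} = 1 - \frac{d}{935}$ ($D{\left(d,g \right)} = \frac{d}{-935} + \frac{d}{d} = d \left(- \frac{1}{935}\right) + 1 = - \frac{d}{935} + 1 = 1 - \frac{d}{935}$)
$D{\left(-807,\left(573 - 382\right) + 649 \right)} + v = \left(1 - - \frac{807}{935}\right) - 1917104 = \left(1 + \frac{807}{935}\right) - 1917104 = \frac{1742}{935} - 1917104 = - \frac{1792490498}{935}$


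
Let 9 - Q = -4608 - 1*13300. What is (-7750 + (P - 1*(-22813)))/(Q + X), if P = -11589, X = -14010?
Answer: 3474/3907 ≈ 0.88917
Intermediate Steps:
Q = 17917 (Q = 9 - (-4608 - 1*13300) = 9 - (-4608 - 13300) = 9 - 1*(-17908) = 9 + 17908 = 17917)
(-7750 + (P - 1*(-22813)))/(Q + X) = (-7750 + (-11589 - 1*(-22813)))/(17917 - 14010) = (-7750 + (-11589 + 22813))/3907 = (-7750 + 11224)*(1/3907) = 3474*(1/3907) = 3474/3907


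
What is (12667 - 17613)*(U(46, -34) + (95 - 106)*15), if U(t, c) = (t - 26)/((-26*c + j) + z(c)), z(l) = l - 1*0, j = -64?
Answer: 320673910/393 ≈ 8.1596e+5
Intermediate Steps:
z(l) = l (z(l) = l + 0 = l)
U(t, c) = (-26 + t)/(-64 - 25*c) (U(t, c) = (t - 26)/((-26*c - 64) + c) = (-26 + t)/((-64 - 26*c) + c) = (-26 + t)/(-64 - 25*c))
(12667 - 17613)*(U(46, -34) + (95 - 106)*15) = (12667 - 17613)*((26 - 1*46)/(64 + 25*(-34)) + (95 - 106)*15) = -4946*((26 - 46)/(64 - 850) - 11*15) = -4946*(-20/(-786) - 165) = -4946*(-1/786*(-20) - 165) = -4946*(10/393 - 165) = -4946*(-64835/393) = 320673910/393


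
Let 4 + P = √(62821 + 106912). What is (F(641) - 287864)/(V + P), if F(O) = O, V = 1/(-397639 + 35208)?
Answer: -150914225621093925/22293385243448188 - 37728530380643703*√169733/22293385243448188 ≈ -704.00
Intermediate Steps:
V = -1/362431 (V = 1/(-362431) = -1/362431 ≈ -2.7591e-6)
P = -4 + √169733 (P = -4 + √(62821 + 106912) = -4 + √169733 ≈ 407.99)
(F(641) - 287864)/(V + P) = (641 - 287864)/(-1/362431 + (-4 + √169733)) = -287223/(-1449725/362431 + √169733)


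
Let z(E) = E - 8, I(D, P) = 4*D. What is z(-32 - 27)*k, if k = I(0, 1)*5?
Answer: 0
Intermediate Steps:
z(E) = -8 + E
k = 0 (k = (4*0)*5 = 0*5 = 0)
z(-32 - 27)*k = (-8 + (-32 - 27))*0 = (-8 - 59)*0 = -67*0 = 0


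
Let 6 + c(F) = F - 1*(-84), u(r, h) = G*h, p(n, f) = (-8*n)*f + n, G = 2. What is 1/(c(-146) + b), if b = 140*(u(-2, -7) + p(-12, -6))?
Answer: -1/84348 ≈ -1.1856e-5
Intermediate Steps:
p(n, f) = n - 8*f*n (p(n, f) = -8*f*n + n = n - 8*f*n)
u(r, h) = 2*h
c(F) = 78 + F (c(F) = -6 + (F - 1*(-84)) = -6 + (F + 84) = -6 + (84 + F) = 78 + F)
b = -84280 (b = 140*(2*(-7) - 12*(1 - 8*(-6))) = 140*(-14 - 12*(1 + 48)) = 140*(-14 - 12*49) = 140*(-14 - 588) = 140*(-602) = -84280)
1/(c(-146) + b) = 1/((78 - 146) - 84280) = 1/(-68 - 84280) = 1/(-84348) = -1/84348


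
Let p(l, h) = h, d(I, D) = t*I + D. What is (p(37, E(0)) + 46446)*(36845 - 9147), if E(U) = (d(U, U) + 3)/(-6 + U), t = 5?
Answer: 1286447459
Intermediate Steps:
d(I, D) = D + 5*I (d(I, D) = 5*I + D = D + 5*I)
E(U) = (3 + 6*U)/(-6 + U) (E(U) = ((U + 5*U) + 3)/(-6 + U) = (6*U + 3)/(-6 + U) = (3 + 6*U)/(-6 + U))
(p(37, E(0)) + 46446)*(36845 - 9147) = (3*(1 + 2*0)/(-6 + 0) + 46446)*(36845 - 9147) = (3*(1 + 0)/(-6) + 46446)*27698 = (3*(-1/6)*1 + 46446)*27698 = (-1/2 + 46446)*27698 = (92891/2)*27698 = 1286447459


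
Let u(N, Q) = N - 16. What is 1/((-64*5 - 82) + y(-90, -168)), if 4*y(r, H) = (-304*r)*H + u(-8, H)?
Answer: -1/1149528 ≈ -8.6992e-7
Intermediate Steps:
u(N, Q) = -16 + N
y(r, H) = -6 - 76*H*r (y(r, H) = ((-304*r)*H + (-16 - 8))/4 = (-304*H*r - 24)/4 = (-24 - 304*H*r)/4 = -6 - 76*H*r)
1/((-64*5 - 82) + y(-90, -168)) = 1/((-64*5 - 82) + (-6 - 76*(-168)*(-90))) = 1/((-320 - 82) + (-6 - 1149120)) = 1/(-402 - 1149126) = 1/(-1149528) = -1/1149528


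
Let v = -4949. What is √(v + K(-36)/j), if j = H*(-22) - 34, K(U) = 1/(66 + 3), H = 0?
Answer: I*√27237892830/2346 ≈ 70.349*I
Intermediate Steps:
K(U) = 1/69
j = -34 (j = 0*(-22) - 34 = 0 - 34 = -34)
√(v + K(-36)/j) = √(-4949 + (1/69)/(-34)) = √(-4949 + (1/69)*(-1/34)) = √(-4949 - 1/2346) = √(-11610355/2346) = I*√27237892830/2346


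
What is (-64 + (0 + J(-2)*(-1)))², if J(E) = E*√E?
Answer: 4088 - 256*I*√2 ≈ 4088.0 - 362.04*I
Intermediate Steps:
J(E) = E^(3/2)
(-64 + (0 + J(-2)*(-1)))² = (-64 + (0 + (-2)^(3/2)*(-1)))² = (-64 + (0 - 2*I*√2*(-1)))² = (-64 + (0 + 2*I*√2))² = (-64 + 2*I*√2)²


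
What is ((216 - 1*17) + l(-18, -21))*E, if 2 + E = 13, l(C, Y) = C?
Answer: 1991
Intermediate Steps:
E = 11 (E = -2 + 13 = 11)
((216 - 1*17) + l(-18, -21))*E = ((216 - 1*17) - 18)*11 = ((216 - 17) - 18)*11 = (199 - 18)*11 = 181*11 = 1991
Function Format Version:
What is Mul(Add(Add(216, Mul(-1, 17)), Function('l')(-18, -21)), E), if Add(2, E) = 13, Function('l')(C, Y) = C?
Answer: 1991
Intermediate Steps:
E = 11 (E = Add(-2, 13) = 11)
Mul(Add(Add(216, Mul(-1, 17)), Function('l')(-18, -21)), E) = Mul(Add(Add(216, Mul(-1, 17)), -18), 11) = Mul(Add(Add(216, -17), -18), 11) = Mul(Add(199, -18), 11) = Mul(181, 11) = 1991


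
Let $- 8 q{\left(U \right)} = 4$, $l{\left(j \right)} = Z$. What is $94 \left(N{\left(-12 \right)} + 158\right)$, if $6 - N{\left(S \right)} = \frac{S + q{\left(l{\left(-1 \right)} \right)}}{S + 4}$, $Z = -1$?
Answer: $\frac{122153}{8} \approx 15269.0$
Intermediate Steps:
$l{\left(j \right)} = -1$
$q{\left(U \right)} = - \frac{1}{2}$ ($q{\left(U \right)} = \left(- \frac{1}{8}\right) 4 = - \frac{1}{2}$)
$N{\left(S \right)} = 6 - \frac{- \frac{1}{2} + S}{4 + S}$ ($N{\left(S \right)} = 6 - \frac{S - \frac{1}{2}}{S + 4} = 6 - \frac{- \frac{1}{2} + S}{4 + S}$)
$94 \left(N{\left(-12 \right)} + 158\right) = 94 \left(\frac{49 + 10 \left(-12\right)}{2 \left(4 - 12\right)} + 158\right) = 94 \left(\frac{49 - 120}{2 \left(-8\right)} + 158\right) = 94 \left(\frac{1}{2} \left(- \frac{1}{8}\right) \left(-71\right) + 158\right) = 94 \left(\frac{71}{16} + 158\right) = 94 \cdot \frac{2599}{16} = \frac{122153}{8}$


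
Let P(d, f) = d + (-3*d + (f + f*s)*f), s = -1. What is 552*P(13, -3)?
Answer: -14352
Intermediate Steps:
P(d, f) = -2*d (P(d, f) = d + (-3*d + (f + f*(-1))*f) = d + (-3*d + (f - f)*f) = d + (-3*d + 0*f) = d + (-3*d + 0) = d - 3*d = -2*d)
552*P(13, -3) = 552*(-2*13) = 552*(-26) = -14352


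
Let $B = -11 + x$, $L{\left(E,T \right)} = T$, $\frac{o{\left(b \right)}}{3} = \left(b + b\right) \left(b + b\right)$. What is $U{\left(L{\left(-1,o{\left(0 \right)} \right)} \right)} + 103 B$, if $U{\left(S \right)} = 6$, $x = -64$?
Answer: $-7719$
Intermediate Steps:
$o{\left(b \right)} = 12 b^{2}$ ($o{\left(b \right)} = 3 \left(b + b\right) \left(b + b\right) = 3 \cdot 2 b 2 b = 3 \cdot 4 b^{2} = 12 b^{2}$)
$B = -75$ ($B = -11 - 64 = -75$)
$U{\left(L{\left(-1,o{\left(0 \right)} \right)} \right)} + 103 B = 6 + 103 \left(-75\right) = 6 - 7725 = -7719$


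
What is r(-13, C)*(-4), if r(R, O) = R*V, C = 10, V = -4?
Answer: -208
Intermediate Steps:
r(R, O) = -4*R (r(R, O) = R*(-4) = -4*R)
r(-13, C)*(-4) = -4*(-13)*(-4) = 52*(-4) = -208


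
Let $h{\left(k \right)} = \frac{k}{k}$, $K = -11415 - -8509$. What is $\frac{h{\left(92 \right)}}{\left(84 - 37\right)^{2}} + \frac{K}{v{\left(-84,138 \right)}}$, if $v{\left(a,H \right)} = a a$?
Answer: $- \frac{3206149}{7793352} \approx -0.4114$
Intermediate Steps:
$v{\left(a,H \right)} = a^{2}$
$K = -2906$ ($K = -11415 + 8509 = -2906$)
$h{\left(k \right)} = 1$
$\frac{h{\left(92 \right)}}{\left(84 - 37\right)^{2}} + \frac{K}{v{\left(-84,138 \right)}} = 1 \frac{1}{\left(84 - 37\right)^{2}} - \frac{2906}{\left(-84\right)^{2}} = 1 \frac{1}{47^{2}} - \frac{2906}{7056} = 1 \cdot \frac{1}{2209} - \frac{1453}{3528} = \frac{1}{2209} - \frac{1453}{3528} = - \frac{3206149}{7793352}$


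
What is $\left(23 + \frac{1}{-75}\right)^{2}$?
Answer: $\frac{2972176}{5625} \approx 528.39$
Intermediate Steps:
$\left(23 + \frac{1}{-75}\right)^{2} = \left(23 - \frac{1}{75}\right)^{2} = \left(\frac{1724}{75}\right)^{2} = \frac{2972176}{5625}$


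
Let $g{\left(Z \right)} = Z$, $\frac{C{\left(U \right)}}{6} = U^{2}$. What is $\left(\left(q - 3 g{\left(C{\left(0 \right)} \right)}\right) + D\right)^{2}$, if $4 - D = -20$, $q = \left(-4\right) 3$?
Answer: $144$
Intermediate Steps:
$q = -12$
$C{\left(U \right)} = 6 U^{2}$
$D = 24$ ($D = 4 - -20 = 4 + 20 = 24$)
$\left(\left(q - 3 g{\left(C{\left(0 \right)} \right)}\right) + D\right)^{2} = \left(\left(-12 - 3 \cdot 6 \cdot 0^{2}\right) + 24\right)^{2} = \left(\left(-12 - 3 \cdot 6 \cdot 0\right) + 24\right)^{2} = \left(\left(-12 - 0\right) + 24\right)^{2} = \left(\left(-12 + 0\right) + 24\right)^{2} = \left(-12 + 24\right)^{2} = 12^{2} = 144$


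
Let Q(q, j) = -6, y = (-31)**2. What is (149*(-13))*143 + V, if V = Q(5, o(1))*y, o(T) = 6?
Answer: -282757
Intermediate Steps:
y = 961
V = -5766 (V = -6*961 = -5766)
(149*(-13))*143 + V = (149*(-13))*143 - 5766 = -1937*143 - 5766 = -276991 - 5766 = -282757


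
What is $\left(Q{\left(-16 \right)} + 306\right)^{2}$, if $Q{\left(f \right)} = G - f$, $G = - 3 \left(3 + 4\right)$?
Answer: $90601$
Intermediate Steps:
$G = -21$ ($G = \left(-3\right) 7 = -21$)
$Q{\left(f \right)} = -21 - f$
$\left(Q{\left(-16 \right)} + 306\right)^{2} = \left(\left(-21 - -16\right) + 306\right)^{2} = \left(\left(-21 + 16\right) + 306\right)^{2} = \left(-5 + 306\right)^{2} = 301^{2} = 90601$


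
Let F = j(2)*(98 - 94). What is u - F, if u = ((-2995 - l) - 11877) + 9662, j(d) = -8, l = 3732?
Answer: -8910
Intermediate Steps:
u = -8942 (u = ((-2995 - 1*3732) - 11877) + 9662 = ((-2995 - 3732) - 11877) + 9662 = (-6727 - 11877) + 9662 = -18604 + 9662 = -8942)
F = -32 (F = -8*(98 - 94) = -8*4 = -32)
u - F = -8942 - 1*(-32) = -8942 + 32 = -8910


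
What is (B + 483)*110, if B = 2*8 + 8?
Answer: 55770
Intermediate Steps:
B = 24 (B = 16 + 8 = 24)
(B + 483)*110 = (24 + 483)*110 = 507*110 = 55770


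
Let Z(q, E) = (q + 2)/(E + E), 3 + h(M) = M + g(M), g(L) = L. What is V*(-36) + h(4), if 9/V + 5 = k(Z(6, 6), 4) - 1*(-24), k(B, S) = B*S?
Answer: -647/65 ≈ -9.9538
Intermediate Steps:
h(M) = -3 + 2*M (h(M) = -3 + (M + M) = -3 + 2*M)
Z(q, E) = (2 + q)/(2*E) (Z(q, E) = (2 + q)/((2*E)) = (2 + q)*(1/(2*E)) = (2 + q)/(2*E))
V = 27/65 (V = 9/(-5 + (((½)*(2 + 6)/6)*4 - 1*(-24))) = 9/(-5 + (((½)*(⅙)*8)*4 + 24)) = 9/(-5 + ((⅔)*4 + 24)) = 9/(-5 + (8/3 + 24)) = 9/(-5 + 80/3) = 9/(65/3) = 9*(3/65) = 27/65 ≈ 0.41538)
V*(-36) + h(4) = (27/65)*(-36) + (-3 + 2*4) = -972/65 + (-3 + 8) = -972/65 + 5 = -647/65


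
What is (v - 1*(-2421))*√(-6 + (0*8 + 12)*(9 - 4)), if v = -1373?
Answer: 3144*√6 ≈ 7701.2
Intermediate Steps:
(v - 1*(-2421))*√(-6 + (0*8 + 12)*(9 - 4)) = (-1373 - 1*(-2421))*√(-6 + (0*8 + 12)*(9 - 4)) = (-1373 + 2421)*√(-6 + (0 + 12)*5) = 1048*√(-6 + 12*5) = 1048*√(-6 + 60) = 1048*√54 = 1048*(3*√6) = 3144*√6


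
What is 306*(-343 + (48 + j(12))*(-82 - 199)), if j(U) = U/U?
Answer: -4318272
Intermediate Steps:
j(U) = 1
306*(-343 + (48 + j(12))*(-82 - 199)) = 306*(-343 + (48 + 1)*(-82 - 199)) = 306*(-343 + 49*(-281)) = 306*(-343 - 13769) = 306*(-14112) = -4318272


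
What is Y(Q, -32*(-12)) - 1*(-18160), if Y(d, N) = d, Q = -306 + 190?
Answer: 18044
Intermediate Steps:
Q = -116
Y(Q, -32*(-12)) - 1*(-18160) = -116 - 1*(-18160) = -116 + 18160 = 18044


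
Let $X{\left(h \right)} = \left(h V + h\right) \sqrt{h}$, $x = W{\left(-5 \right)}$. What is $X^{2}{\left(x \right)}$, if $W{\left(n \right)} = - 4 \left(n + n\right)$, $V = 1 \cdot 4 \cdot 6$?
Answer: $40000000$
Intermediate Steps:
$V = 24$ ($V = 4 \cdot 6 = 24$)
$W{\left(n \right)} = - 8 n$ ($W{\left(n \right)} = - 4 \cdot 2 n = - 8 n$)
$x = 40$ ($x = \left(-8\right) \left(-5\right) = 40$)
$X{\left(h \right)} = 25 h^{\frac{3}{2}}$ ($X{\left(h \right)} = \left(h 24 + h\right) \sqrt{h} = \left(24 h + h\right) \sqrt{h} = 25 h \sqrt{h} = 25 h^{\frac{3}{2}}$)
$X^{2}{\left(x \right)} = \left(25 \cdot 40^{\frac{3}{2}}\right)^{2} = \left(25 \cdot 80 \sqrt{10}\right)^{2} = \left(2000 \sqrt{10}\right)^{2} = 40000000$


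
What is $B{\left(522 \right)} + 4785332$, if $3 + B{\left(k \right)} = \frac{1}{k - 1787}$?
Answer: $\frac{6053441184}{1265} \approx 4.7853 \cdot 10^{6}$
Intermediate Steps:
$B{\left(k \right)} = -3 + \frac{1}{-1787 + k}$ ($B{\left(k \right)} = -3 + \frac{1}{k - 1787} = -3 + \frac{1}{-1787 + k}$)
$B{\left(522 \right)} + 4785332 = \frac{5362 - 1566}{-1787 + 522} + 4785332 = \frac{5362 - 1566}{-1265} + 4785332 = \left(- \frac{1}{1265}\right) 3796 + 4785332 = - \frac{3796}{1265} + 4785332 = \frac{6053441184}{1265}$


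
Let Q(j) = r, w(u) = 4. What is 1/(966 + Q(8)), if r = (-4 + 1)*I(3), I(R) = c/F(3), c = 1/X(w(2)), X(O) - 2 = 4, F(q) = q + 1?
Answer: 8/7727 ≈ 0.0010353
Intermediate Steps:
F(q) = 1 + q
X(O) = 6 (X(O) = 2 + 4 = 6)
c = 1/6 ≈ 0.16667
I(R) = 1/24 (I(R) = 1/(6*(1 + 3)) = (1/6)/4 = (1/6)*(1/4) = 1/24)
r = -1/8 (r = (-4 + 1)*(1/24) = -3*1/24 = -1/8 ≈ -0.12500)
Q(j) = -1/8
1/(966 + Q(8)) = 1/(966 - 1/8) = 1/(7727/8) = 8/7727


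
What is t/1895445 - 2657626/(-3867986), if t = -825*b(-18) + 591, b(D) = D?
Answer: 849518247566/1221925787295 ≈ 0.69523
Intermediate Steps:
t = 15441 (t = -825*(-18) + 591 = 14850 + 591 = 15441)
t/1895445 - 2657626/(-3867986) = 15441/1895445 - 2657626/(-3867986) = 15441*(1/1895445) - 2657626*(-1/3867986) = 5147/631815 + 1328813/1933993 = 849518247566/1221925787295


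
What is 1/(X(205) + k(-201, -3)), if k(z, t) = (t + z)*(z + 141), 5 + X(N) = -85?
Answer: 1/12150 ≈ 8.2304e-5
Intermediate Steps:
X(N) = -90 (X(N) = -5 - 85 = -90)
k(z, t) = (141 + z)*(t + z) (k(z, t) = (t + z)*(141 + z) = (141 + z)*(t + z))
1/(X(205) + k(-201, -3)) = 1/(-90 + ((-201)**2 + 141*(-3) + 141*(-201) - 3*(-201))) = 1/(-90 + (40401 - 423 - 28341 + 603)) = 1/(-90 + 12240) = 1/12150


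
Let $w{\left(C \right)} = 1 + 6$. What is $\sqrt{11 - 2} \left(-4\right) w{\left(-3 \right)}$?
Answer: $-84$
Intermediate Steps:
$w{\left(C \right)} = 7$
$\sqrt{11 - 2} \left(-4\right) w{\left(-3 \right)} = \sqrt{11 - 2} \left(-4\right) 7 = \sqrt{9} \left(-4\right) 7 = 3 \left(-4\right) 7 = \left(-12\right) 7 = -84$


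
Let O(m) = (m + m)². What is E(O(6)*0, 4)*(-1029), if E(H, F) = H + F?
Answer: -4116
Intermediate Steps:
O(m) = 4*m² (O(m) = (2*m)² = 4*m²)
E(H, F) = F + H
E(O(6)*0, 4)*(-1029) = (4 + (4*6²)*0)*(-1029) = (4 + (4*36)*0)*(-1029) = (4 + 144*0)*(-1029) = (4 + 0)*(-1029) = 4*(-1029) = -4116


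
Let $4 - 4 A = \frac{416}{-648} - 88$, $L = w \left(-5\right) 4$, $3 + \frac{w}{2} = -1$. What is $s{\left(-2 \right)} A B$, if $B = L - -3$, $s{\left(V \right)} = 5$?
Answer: $\frac{1528940}{81} \approx 18876.0$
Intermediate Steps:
$w = -8$ ($w = -6 + 2 \left(-1\right) = -6 - 2 = -8$)
$L = 160$ ($L = \left(-8\right) \left(-5\right) 4 = 40 \cdot 4 = 160$)
$A = \frac{1876}{81}$ ($A = 1 - \frac{\frac{416}{-648} - 88}{4} = 1 - \frac{416 \left(- \frac{1}{648}\right) - 88}{4} = 1 - \frac{- \frac{52}{81} - 88}{4} = 1 - - \frac{1795}{81} = 1 + \frac{1795}{81} = \frac{1876}{81} \approx 23.16$)
$B = 163$ ($B = 160 - -3 = 160 + 3 = 163$)
$s{\left(-2 \right)} A B = 5 \cdot \frac{1876}{81} \cdot 163 = \frac{9380}{81} \cdot 163 = \frac{1528940}{81}$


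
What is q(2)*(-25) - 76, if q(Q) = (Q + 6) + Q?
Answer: -326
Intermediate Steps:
q(Q) = 6 + 2*Q (q(Q) = (6 + Q) + Q = 6 + 2*Q)
q(2)*(-25) - 76 = (6 + 2*2)*(-25) - 76 = (6 + 4)*(-25) - 76 = 10*(-25) - 76 = -250 - 76 = -326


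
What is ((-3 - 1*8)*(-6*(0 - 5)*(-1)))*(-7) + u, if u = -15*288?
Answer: -6630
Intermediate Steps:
u = -4320
((-3 - 1*8)*(-6*(0 - 5)*(-1)))*(-7) + u = ((-3 - 1*8)*(-6*(0 - 5)*(-1)))*(-7) - 4320 = ((-3 - 8)*(-(-30)*(-1)))*(-7) - 4320 = -(-66)*5*(-7) - 4320 = -11*(-30)*(-7) - 4320 = 330*(-7) - 4320 = -2310 - 4320 = -6630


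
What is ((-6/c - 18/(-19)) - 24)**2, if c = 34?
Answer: 56295009/104329 ≈ 539.59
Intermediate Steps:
((-6/c - 18/(-19)) - 24)**2 = ((-6/34 - 18/(-19)) - 24)**2 = ((-6*1/34 - 18*(-1/19)) - 24)**2 = ((-3/17 + 18/19) - 24)**2 = (249/323 - 24)**2 = (-7503/323)**2 = 56295009/104329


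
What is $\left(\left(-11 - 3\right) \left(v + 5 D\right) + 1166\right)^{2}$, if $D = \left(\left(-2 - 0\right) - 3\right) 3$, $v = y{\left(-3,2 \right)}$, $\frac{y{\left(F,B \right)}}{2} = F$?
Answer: $5290000$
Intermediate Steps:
$y{\left(F,B \right)} = 2 F$
$v = -6$ ($v = 2 \left(-3\right) = -6$)
$D = -15$ ($D = \left(\left(-2 + 0\right) - 3\right) 3 = \left(-2 - 3\right) 3 = \left(-5\right) 3 = -15$)
$\left(\left(-11 - 3\right) \left(v + 5 D\right) + 1166\right)^{2} = \left(\left(-11 - 3\right) \left(-6 + 5 \left(-15\right)\right) + 1166\right)^{2} = \left(- 14 \left(-6 - 75\right) + 1166\right)^{2} = \left(\left(-14\right) \left(-81\right) + 1166\right)^{2} = \left(1134 + 1166\right)^{2} = 2300^{2} = 5290000$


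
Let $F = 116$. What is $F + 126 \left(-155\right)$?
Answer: $-19414$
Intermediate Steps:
$F + 126 \left(-155\right) = 116 + 126 \left(-155\right) = 116 - 19530 = -19414$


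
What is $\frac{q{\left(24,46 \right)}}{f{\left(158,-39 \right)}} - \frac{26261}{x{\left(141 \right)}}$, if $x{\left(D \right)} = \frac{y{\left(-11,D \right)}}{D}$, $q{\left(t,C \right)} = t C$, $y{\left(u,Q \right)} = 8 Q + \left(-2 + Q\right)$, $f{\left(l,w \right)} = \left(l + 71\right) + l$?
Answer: $- \frac{477195073}{163443} \approx -2919.6$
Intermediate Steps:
$f{\left(l,w \right)} = 71 + 2 l$ ($f{\left(l,w \right)} = \left(71 + l\right) + l = 71 + 2 l$)
$y{\left(u,Q \right)} = -2 + 9 Q$
$q{\left(t,C \right)} = C t$
$x{\left(D \right)} = \frac{-2 + 9 D}{D}$
$\frac{q{\left(24,46 \right)}}{f{\left(158,-39 \right)}} - \frac{26261}{x{\left(141 \right)}} = \frac{46 \cdot 24}{71 + 2 \cdot 158} - \frac{26261}{9 - \frac{2}{141}} = \frac{1104}{71 + 316} - \frac{26261}{9 - \frac{2}{141}} = \frac{1104}{387} - \frac{26261}{9 - \frac{2}{141}} = 1104 \cdot \frac{1}{387} - \frac{26261}{\frac{1267}{141}} = \frac{368}{129} - \frac{3702801}{1267} = - \frac{477195073}{163443}$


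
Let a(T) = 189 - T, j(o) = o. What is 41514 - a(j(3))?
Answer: 41328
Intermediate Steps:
41514 - a(j(3)) = 41514 - (189 - 1*3) = 41514 - (189 - 3) = 41514 - 1*186 = 41514 - 186 = 41328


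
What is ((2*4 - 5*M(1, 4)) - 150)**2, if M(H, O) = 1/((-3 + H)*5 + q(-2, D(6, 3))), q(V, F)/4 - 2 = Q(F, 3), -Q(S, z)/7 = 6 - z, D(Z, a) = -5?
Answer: 149010849/7396 ≈ 20148.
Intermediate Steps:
Q(S, z) = -42 + 7*z (Q(S, z) = -7*(6 - z) = -42 + 7*z)
q(V, F) = -76 (q(V, F) = 8 + 4*(-42 + 7*3) = 8 + 4*(-42 + 21) = 8 + 4*(-21) = 8 - 84 = -76)
M(H, O) = 1/(-91 + 5*H) (M(H, O) = 1/((-3 + H)*5 - 76) = 1/((-15 + 5*H) - 76) = 1/(-91 + 5*H))
((2*4 - 5*M(1, 4)) - 150)**2 = ((2*4 - 5/(-91 + 5*1)) - 150)**2 = ((8 - 5/(-91 + 5)) - 150)**2 = ((8 - 5/(-86)) - 150)**2 = ((8 - 5*(-1/86)) - 150)**2 = ((8 + 5/86) - 150)**2 = (693/86 - 150)**2 = (-12207/86)**2 = 149010849/7396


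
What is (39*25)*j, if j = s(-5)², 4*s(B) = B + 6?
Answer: 975/16 ≈ 60.938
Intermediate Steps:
s(B) = 3/2 + B/4 (s(B) = (B + 6)/4 = (6 + B)/4 = 3/2 + B/4)
j = 1/16 (j = (3/2 + (¼)*(-5))² = (3/2 - 5/4)² = (¼)² = 1/16 ≈ 0.062500)
(39*25)*j = (39*25)*(1/16) = 975*(1/16) = 975/16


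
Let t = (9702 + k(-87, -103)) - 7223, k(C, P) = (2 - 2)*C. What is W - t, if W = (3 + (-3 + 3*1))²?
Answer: -2470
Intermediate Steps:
k(C, P) = 0 (k(C, P) = 0*C = 0)
W = 9 (W = (3 + (-3 + 3))² = (3 + 0)² = 3² = 9)
t = 2479 (t = (9702 + 0) - 7223 = 9702 - 7223 = 2479)
W - t = 9 - 1*2479 = 9 - 2479 = -2470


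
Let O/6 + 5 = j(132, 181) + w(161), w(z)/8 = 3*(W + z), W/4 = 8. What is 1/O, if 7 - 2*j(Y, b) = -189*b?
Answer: 1/130410 ≈ 7.6681e-6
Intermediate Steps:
W = 32 (W = 4*8 = 32)
j(Y, b) = 7/2 + 189*b/2 (j(Y, b) = 7/2 - (-189)*b/2 = 7/2 + 189*b/2)
w(z) = 768 + 24*z (w(z) = 8*(3*(32 + z)) = 8*(96 + 3*z) = 768 + 24*z)
O = 130410 (O = -30 + 6*((7/2 + (189/2)*181) + (768 + 24*161)) = -30 + 6*((7/2 + 34209/2) + (768 + 3864)) = -30 + 6*(17108 + 4632) = -30 + 6*21740 = -30 + 130440 = 130410)
1/O = 1/130410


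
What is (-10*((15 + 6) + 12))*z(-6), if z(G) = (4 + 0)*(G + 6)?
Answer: 0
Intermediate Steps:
z(G) = 24 + 4*G (z(G) = 4*(6 + G) = 24 + 4*G)
(-10*((15 + 6) + 12))*z(-6) = (-10*((15 + 6) + 12))*(24 + 4*(-6)) = (-10*(21 + 12))*(24 - 24) = -10*33*0 = -330*0 = 0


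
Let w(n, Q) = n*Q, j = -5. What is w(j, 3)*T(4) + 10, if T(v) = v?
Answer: -50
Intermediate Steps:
w(n, Q) = Q*n
w(j, 3)*T(4) + 10 = (3*(-5))*4 + 10 = -15*4 + 10 = -60 + 10 = -50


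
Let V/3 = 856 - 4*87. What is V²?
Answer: 2322576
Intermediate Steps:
V = 1524 (V = 3*(856 - 4*87) = 3*(856 - 1*348) = 3*(856 - 348) = 3*508 = 1524)
V² = 1524² = 2322576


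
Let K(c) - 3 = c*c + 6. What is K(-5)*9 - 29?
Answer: 277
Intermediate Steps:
K(c) = 9 + c² (K(c) = 3 + (c*c + 6) = 3 + (c² + 6) = 3 + (6 + c²) = 9 + c²)
K(-5)*9 - 29 = (9 + (-5)²)*9 - 29 = (9 + 25)*9 - 29 = 34*9 - 29 = 306 - 29 = 277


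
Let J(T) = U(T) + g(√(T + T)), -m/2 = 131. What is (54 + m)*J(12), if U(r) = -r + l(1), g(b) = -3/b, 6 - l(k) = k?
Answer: 1456 + 52*√6 ≈ 1583.4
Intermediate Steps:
m = -262 (m = -2*131 = -262)
l(k) = 6 - k
U(r) = 5 - r (U(r) = -r + (6 - 1*1) = -r + (6 - 1) = -r + 5 = 5 - r)
J(T) = 5 - T - 3*√2/(2*√T) (J(T) = (5 - T) - 3/√(T + T) = (5 - T) - 3*√2/(2*√T) = 5 - T - 3*√2/(2*√T))
(54 + m)*J(12) = (54 - 262)*(5 - 1*12 - 3*√2/(2*√12)) = -208*(5 - 12 - 3*√2*√3/6/2) = -208*(5 - 12 - √6/4) = -208*(-7 - √6/4) = 1456 + 52*√6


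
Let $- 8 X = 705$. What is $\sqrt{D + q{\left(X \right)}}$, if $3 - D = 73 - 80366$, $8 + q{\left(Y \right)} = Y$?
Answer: $\frac{\sqrt{1283198}}{4} \approx 283.2$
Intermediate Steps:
$X = - \frac{705}{8}$ ($X = \left(- \frac{1}{8}\right) 705 = - \frac{705}{8} \approx -88.125$)
$q{\left(Y \right)} = -8 + Y$
$D = 80296$ ($D = 3 - \left(73 - 80366\right) = 3 - -80293 = 3 + 80293 = 80296$)
$\sqrt{D + q{\left(X \right)}} = \sqrt{80296 - \frac{769}{8}} = \sqrt{\frac{641599}{8}} = \frac{\sqrt{1283198}}{4}$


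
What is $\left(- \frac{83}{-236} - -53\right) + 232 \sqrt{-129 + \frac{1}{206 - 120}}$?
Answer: $\frac{12591}{236} + \frac{116 i \sqrt{953998}}{43} \approx 53.352 + 2634.9 i$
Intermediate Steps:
$\left(- \frac{83}{-236} - -53\right) + 232 \sqrt{-129 + \frac{1}{206 - 120}} = \left(\left(-83\right) \left(- \frac{1}{236}\right) + 53\right) + 232 \sqrt{-129 + \frac{1}{86}} = \left(\frac{83}{236} + 53\right) + 232 \sqrt{-129 + \frac{1}{86}} = \frac{12591}{236} + 232 \sqrt{- \frac{11093}{86}} = \frac{12591}{236} + 232 \frac{i \sqrt{953998}}{86} = \frac{12591}{236} + \frac{116 i \sqrt{953998}}{43}$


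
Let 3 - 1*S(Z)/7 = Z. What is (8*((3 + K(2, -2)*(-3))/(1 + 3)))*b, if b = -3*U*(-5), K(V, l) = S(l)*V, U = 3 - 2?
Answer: -6210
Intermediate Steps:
S(Z) = 21 - 7*Z
U = 1
K(V, l) = V*(21 - 7*l) (K(V, l) = (21 - 7*l)*V = V*(21 - 7*l))
b = 15 (b = -3*1*(-5) = -3*(-5) = 15)
(8*((3 + K(2, -2)*(-3))/(1 + 3)))*b = (8*((3 + (7*2*(3 - 1*(-2)))*(-3))/(1 + 3)))*15 = (8*((3 + (7*2*(3 + 2))*(-3))/4))*15 = (8*((3 + (7*2*5)*(-3))*(1/4)))*15 = (8*((3 + 70*(-3))*(1/4)))*15 = (8*((3 - 210)*(1/4)))*15 = (8*(-207*1/4))*15 = (8*(-207/4))*15 = -414*15 = -6210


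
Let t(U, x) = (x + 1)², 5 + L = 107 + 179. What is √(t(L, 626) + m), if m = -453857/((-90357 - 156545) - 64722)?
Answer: √9544177222310818/155812 ≈ 627.00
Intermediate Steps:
L = 281 (L = -5 + (107 + 179) = -5 + 286 = 281)
t(U, x) = (1 + x)²
m = 453857/311624 (m = -453857/(-246902 - 64722) = -453857/(-311624) = -453857*(-1/311624) = 453857/311624 ≈ 1.4564)
√(t(L, 626) + m) = √((1 + 626)² + 453857/311624) = √(627² + 453857/311624) = √(393129 + 453857/311624) = √(122508885353/311624) = √9544177222310818/155812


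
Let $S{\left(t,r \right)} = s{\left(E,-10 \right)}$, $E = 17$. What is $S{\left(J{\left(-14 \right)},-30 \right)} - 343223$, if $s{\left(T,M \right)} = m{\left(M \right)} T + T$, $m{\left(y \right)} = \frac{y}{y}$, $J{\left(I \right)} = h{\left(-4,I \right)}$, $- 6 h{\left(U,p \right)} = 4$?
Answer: $-343189$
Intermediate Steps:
$h{\left(U,p \right)} = - \frac{2}{3}$ ($h{\left(U,p \right)} = \left(- \frac{1}{6}\right) 4 = - \frac{2}{3}$)
$J{\left(I \right)} = - \frac{2}{3}$
$m{\left(y \right)} = 1$
$s{\left(T,M \right)} = 2 T$ ($s{\left(T,M \right)} = 1 T + T = T + T = 2 T$)
$S{\left(t,r \right)} = 34$ ($S{\left(t,r \right)} = 2 \cdot 17 = 34$)
$S{\left(J{\left(-14 \right)},-30 \right)} - 343223 = 34 - 343223 = -343189$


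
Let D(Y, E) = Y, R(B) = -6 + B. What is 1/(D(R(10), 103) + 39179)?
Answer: 1/39183 ≈ 2.5521e-5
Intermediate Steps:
1/(D(R(10), 103) + 39179) = 1/((-6 + 10) + 39179) = 1/(4 + 39179) = 1/39183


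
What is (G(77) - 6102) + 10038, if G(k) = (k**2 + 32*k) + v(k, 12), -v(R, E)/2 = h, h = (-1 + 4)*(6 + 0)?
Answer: 12293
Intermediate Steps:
h = 18 (h = 3*6 = 18)
v(R, E) = -36 (v(R, E) = -2*18 = -36)
G(k) = -36 + k**2 + 32*k (G(k) = (k**2 + 32*k) - 36 = -36 + k**2 + 32*k)
(G(77) - 6102) + 10038 = ((-36 + 77**2 + 32*77) - 6102) + 10038 = ((-36 + 5929 + 2464) - 6102) + 10038 = (8357 - 6102) + 10038 = 2255 + 10038 = 12293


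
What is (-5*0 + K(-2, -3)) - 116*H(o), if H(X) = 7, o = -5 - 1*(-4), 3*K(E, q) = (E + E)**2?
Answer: -2420/3 ≈ -806.67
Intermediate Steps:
K(E, q) = 4*E**2/3 (K(E, q) = (E + E)**2/3 = (2*E)**2/3 = (4*E**2)/3 = 4*E**2/3)
o = -1 (o = -5 + 4 = -1)
(-5*0 + K(-2, -3)) - 116*H(o) = (-5*0 + (4/3)*(-2)**2) - 116*7 = (0 + (4/3)*4) - 812 = (0 + 16/3) - 812 = 16/3 - 812 = -2420/3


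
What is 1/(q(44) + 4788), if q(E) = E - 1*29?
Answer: 1/4803 ≈ 0.00020820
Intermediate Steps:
q(E) = -29 + E (q(E) = E - 29 = -29 + E)
1/(q(44) + 4788) = 1/((-29 + 44) + 4788) = 1/(15 + 4788) = 1/4803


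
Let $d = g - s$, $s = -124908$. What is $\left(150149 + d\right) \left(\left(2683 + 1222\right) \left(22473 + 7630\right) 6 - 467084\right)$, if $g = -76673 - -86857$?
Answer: $201051036645646$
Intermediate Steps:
$g = 10184$ ($g = -76673 + 86857 = 10184$)
$d = 135092$ ($d = 10184 - -124908 = 10184 + 124908 = 135092$)
$\left(150149 + d\right) \left(\left(2683 + 1222\right) \left(22473 + 7630\right) 6 - 467084\right) = \left(150149 + 135092\right) \left(\left(2683 + 1222\right) \left(22473 + 7630\right) 6 - 467084\right) = 285241 \left(3905 \cdot 30103 \cdot 6 - 467084\right) = 285241 \left(117552215 \cdot 6 - 467084\right) = 285241 \left(705313290 - 467084\right) = 285241 \cdot 704846206 = 201051036645646$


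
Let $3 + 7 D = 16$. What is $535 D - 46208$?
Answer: $- \frac{316501}{7} \approx -45214.0$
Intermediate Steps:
$D = \frac{13}{7}$ ($D = - \frac{3}{7} + \frac{1}{7} \cdot 16 = - \frac{3}{7} + \frac{16}{7} = \frac{13}{7} \approx 1.8571$)
$535 D - 46208 = 535 \cdot \frac{13}{7} - 46208 = \frac{6955}{7} - 46208 = - \frac{316501}{7}$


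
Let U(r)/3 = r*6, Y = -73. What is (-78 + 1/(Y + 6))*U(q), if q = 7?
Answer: -658602/67 ≈ -9829.9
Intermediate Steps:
U(r) = 18*r (U(r) = 3*(r*6) = 3*(6*r) = 18*r)
(-78 + 1/(Y + 6))*U(q) = (-78 + 1/(-73 + 6))*(18*7) = (-78 + 1/(-67))*126 = (-78 - 1/67)*126 = -5227/67*126 = -658602/67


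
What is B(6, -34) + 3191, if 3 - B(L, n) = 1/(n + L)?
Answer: 89433/28 ≈ 3194.0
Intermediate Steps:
B(L, n) = 3 - 1/(L + n) (B(L, n) = 3 - 1/(n + L) = 3 - 1/(L + n))
B(6, -34) + 3191 = (-1 + 3*6 + 3*(-34))/(6 - 34) + 3191 = (-1 + 18 - 102)/(-28) + 3191 = -1/28*(-85) + 3191 = 85/28 + 3191 = 89433/28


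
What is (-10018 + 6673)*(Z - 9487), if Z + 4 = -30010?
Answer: 132130845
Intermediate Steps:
Z = -30014 (Z = -4 - 30010 = -30014)
(-10018 + 6673)*(Z - 9487) = (-10018 + 6673)*(-30014 - 9487) = -3345*(-39501) = 132130845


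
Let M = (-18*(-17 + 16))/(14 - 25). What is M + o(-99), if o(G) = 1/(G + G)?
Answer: -325/198 ≈ -1.6414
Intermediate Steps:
o(G) = 1/(2*G)
M = -18/11 (M = -18*(-1)/(-11) = 18*(-1/11) = -18/11 ≈ -1.6364)
M + o(-99) = -18/11 + (½)/(-99) = -18/11 + (½)*(-1/99) = -18/11 - 1/198 = -325/198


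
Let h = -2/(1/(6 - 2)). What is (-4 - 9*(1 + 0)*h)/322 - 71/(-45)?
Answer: 12961/7245 ≈ 1.7890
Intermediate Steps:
h = -8 (h = -2/(1/4) = -2/¼ = -2*4 = -8)
(-4 - 9*(1 + 0)*h)/322 - 71/(-45) = (-4 - 9*(1 + 0)*(-8))/322 - 71/(-45) = (-4 - 9*(-8))*(1/322) - 71*(-1/45) = (-4 - 9*(-8))*(1/322) + 71/45 = (-4 + 72)*(1/322) + 71/45 = 68*(1/322) + 71/45 = 34/161 + 71/45 = 12961/7245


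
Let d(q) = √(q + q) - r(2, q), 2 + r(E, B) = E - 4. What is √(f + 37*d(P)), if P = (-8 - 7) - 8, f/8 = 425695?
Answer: √(3405708 + 37*I*√46) ≈ 1845.5 + 0.068*I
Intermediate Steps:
r(E, B) = -6 + E (r(E, B) = -2 + (E - 4) = -2 + (-4 + E) = -6 + E)
f = 3405560 (f = 8*425695 = 3405560)
P = -23 (P = -15 - 8 = -23)
d(q) = 4 + √2*√q (d(q) = √(q + q) - (-6 + 2) = √(2*q) - 1*(-4) = √2*√q + 4 = 4 + √2*√q)
√(f + 37*d(P)) = √(3405560 + 37*(4 + √2*√(-23))) = √(3405560 + 37*(4 + √2*(I*√23))) = √(3405560 + 37*(4 + I*√46)) = √(3405560 + (148 + 37*I*√46)) = √(3405708 + 37*I*√46)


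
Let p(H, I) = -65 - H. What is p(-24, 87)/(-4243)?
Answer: 41/4243 ≈ 0.0096630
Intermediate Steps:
p(-24, 87)/(-4243) = (-65 - 1*(-24))/(-4243) = (-65 + 24)*(-1/4243) = -41*(-1/4243) = 41/4243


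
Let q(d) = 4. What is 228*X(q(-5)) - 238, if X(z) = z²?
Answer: 3410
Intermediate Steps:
228*X(q(-5)) - 238 = 228*4² - 238 = 228*16 - 238 = 3648 - 238 = 3410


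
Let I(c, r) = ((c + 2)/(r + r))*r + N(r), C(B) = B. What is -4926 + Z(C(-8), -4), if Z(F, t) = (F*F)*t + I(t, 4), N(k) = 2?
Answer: -5181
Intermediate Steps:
I(c, r) = 3 + c/2 (I(c, r) = ((c + 2)/(r + r))*r + 2 = ((2 + c)/((2*r)))*r + 2 = ((2 + c)*(1/(2*r)))*r + 2 = ((2 + c)/(2*r))*r + 2 = (1 + c/2) + 2 = 3 + c/2)
Z(F, t) = 3 + t/2 + t*F² (Z(F, t) = (F*F)*t + (3 + t/2) = F²*t + (3 + t/2) = t*F² + (3 + t/2) = 3 + t/2 + t*F²)
-4926 + Z(C(-8), -4) = -4926 + (3 + (½)*(-4) - 4*(-8)²) = -4926 + (3 - 2 - 4*64) = -4926 + (3 - 2 - 256) = -4926 - 255 = -5181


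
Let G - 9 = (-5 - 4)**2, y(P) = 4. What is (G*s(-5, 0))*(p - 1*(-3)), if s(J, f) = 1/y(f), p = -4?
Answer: -45/2 ≈ -22.500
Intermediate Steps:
G = 90 (G = 9 + (-5 - 4)**2 = 9 + (-9)**2 = 9 + 81 = 90)
s(J, f) = 1/4
(G*s(-5, 0))*(p - 1*(-3)) = (90*(1/4))*(-4 - 1*(-3)) = 45*(-4 + 3)/2 = (45/2)*(-1) = -45/2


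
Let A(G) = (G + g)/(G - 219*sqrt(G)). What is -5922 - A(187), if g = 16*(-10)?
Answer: -282917601/47774 + 5913*sqrt(187)/8933738 ≈ -5922.0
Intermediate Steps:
g = -160
A(G) = (-160 + G)/(G - 219*sqrt(G)) (A(G) = (G - 160)/(G - 219*sqrt(G)) = (-160 + G)/(G - 219*sqrt(G)))
-5922 - A(187) = -5922 - (160 - 1*187)/(-1*187 + 219*sqrt(187)) = -5922 - (160 - 187)/(-187 + 219*sqrt(187)) = -5922 - (-27)/(-187 + 219*sqrt(187)) = -5922 + 27/(-187 + 219*sqrt(187))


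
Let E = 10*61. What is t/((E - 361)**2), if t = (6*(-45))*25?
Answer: -750/6889 ≈ -0.10887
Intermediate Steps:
E = 610
t = -6750 (t = -270*25 = -6750)
t/((E - 361)**2) = -6750/(610 - 361)**2 = -6750/(249**2) = -6750/62001 = -6750*1/62001 = -750/6889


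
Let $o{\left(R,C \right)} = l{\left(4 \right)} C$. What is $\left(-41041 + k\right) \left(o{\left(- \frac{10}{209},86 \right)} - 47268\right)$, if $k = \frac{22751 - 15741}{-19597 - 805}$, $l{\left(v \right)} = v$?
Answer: $\frac{19645330693304}{10201} \approx 1.9258 \cdot 10^{9}$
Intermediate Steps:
$k = - \frac{3505}{10201}$ ($k = \frac{7010}{-20402} = 7010 \left(- \frac{1}{20402}\right) = - \frac{3505}{10201} \approx -0.34359$)
$o{\left(R,C \right)} = 4 C$
$\left(-41041 + k\right) \left(o{\left(- \frac{10}{209},86 \right)} - 47268\right) = \left(-41041 - \frac{3505}{10201}\right) \left(4 \cdot 86 - 47268\right) = - \frac{418662746 \left(344 - 47268\right)}{10201} = \left(- \frac{418662746}{10201}\right) \left(-46924\right) = \frac{19645330693304}{10201}$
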